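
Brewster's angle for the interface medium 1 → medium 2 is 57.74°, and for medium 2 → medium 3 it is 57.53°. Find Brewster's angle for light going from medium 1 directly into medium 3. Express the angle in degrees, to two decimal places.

θ_B ≈ 68.12°

n₂/n₁ = tan 57.74° = 1.5843 and n₃/n₂ = tan 57.53° = 1.5715.
Multiplying, n₃/n₁ = 1.5843 × 1.5715 = 2.4897, and θ_B(1→3) = arctan 2.4897 = 68.12°.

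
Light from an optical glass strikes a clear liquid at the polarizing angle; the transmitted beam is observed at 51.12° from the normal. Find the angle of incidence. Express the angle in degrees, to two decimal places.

At Brewster's angle the reflected and refracted rays are perpendicular, so θ_B + θ_t = 90°.
So θ_B = 90° − θ_t = 90° − 51.12° = 38.88°.

θ_B ≈ 38.88°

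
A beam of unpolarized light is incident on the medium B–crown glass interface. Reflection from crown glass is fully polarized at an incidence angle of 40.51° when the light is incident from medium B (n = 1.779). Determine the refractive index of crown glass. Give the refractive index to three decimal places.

Full polarization of the reflected beam means tan θ_B = n₂/n₁, where n₁ is the incident medium (medium B).
n₂ = n₁ tan θ_B = 1.779 × tan 40.51° = 1.520.

n ≈ 1.520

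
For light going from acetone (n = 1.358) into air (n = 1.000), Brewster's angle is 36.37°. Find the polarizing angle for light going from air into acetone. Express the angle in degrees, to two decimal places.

The two Brewster angles are complementary: θ_B' = 90° − θ_B = 90° − 36.37° = 53.63°.

θ_B' ≈ 53.63°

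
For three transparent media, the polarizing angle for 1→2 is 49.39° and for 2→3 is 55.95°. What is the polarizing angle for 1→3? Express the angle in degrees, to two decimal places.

θ_B ≈ 59.91°

Each Brewster angle gives a ratio: n₂/n₁ = tan 49.39° = 1.1663, n₃/n₂ = tan 55.95° = 1.4798.
n₃/n₁ = 1.7259. Then tan θ_B(1→3) = n₃/n₁, so θ_B(1→3) = arctan(1.7259) = 59.91°.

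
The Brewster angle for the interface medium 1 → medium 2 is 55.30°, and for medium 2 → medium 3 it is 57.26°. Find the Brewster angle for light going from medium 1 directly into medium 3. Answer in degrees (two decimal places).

θ_B ≈ 66.00°

n₂/n₁ = tan 55.30° = 1.4442 and n₃/n₂ = tan 57.26° = 1.5553.
So n₃/n₁ = (n₂/n₁)(n₃/n₂) = 1.4442 × 1.5553 = 2.2461.
θ_B(1→3) = arctan(2.2461) = 66.00°.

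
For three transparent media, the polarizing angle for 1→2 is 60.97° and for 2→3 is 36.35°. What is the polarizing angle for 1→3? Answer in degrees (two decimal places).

tan θ_B(1→2) = n₂/n₁ = tan 60.97° = 1.8018.
tan θ_B(2→3) = n₃/n₂ = tan 36.35° = 0.7359.
n₃/n₁ = 1.3260. Then tan θ_B(1→3) = n₃/n₁, so θ_B(1→3) = arctan(1.3260) = 52.98°.

θ_B ≈ 52.98°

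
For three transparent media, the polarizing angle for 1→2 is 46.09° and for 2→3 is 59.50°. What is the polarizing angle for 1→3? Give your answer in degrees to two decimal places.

tan θ_B(1→2) = n₂/n₁ = tan 46.09° = 1.0388.
tan θ_B(2→3) = n₃/n₂ = tan 59.50° = 1.6977.
Multiplying, n₃/n₁ = 1.0388 × 1.6977 = 1.7635, and θ_B(1→3) = arctan 1.7635 = 60.44°.

θ_B ≈ 60.44°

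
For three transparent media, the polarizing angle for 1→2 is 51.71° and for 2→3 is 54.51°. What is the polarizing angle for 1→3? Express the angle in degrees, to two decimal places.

tan θ_B(1→2) = n₂/n₁ = tan 51.71° = 1.2667.
tan θ_B(2→3) = n₃/n₂ = tan 54.51° = 1.4025.
n₃/n₁ = 1.7765. Then tan θ_B(1→3) = n₃/n₁, so θ_B(1→3) = arctan(1.7765) = 60.62°.

θ_B ≈ 60.62°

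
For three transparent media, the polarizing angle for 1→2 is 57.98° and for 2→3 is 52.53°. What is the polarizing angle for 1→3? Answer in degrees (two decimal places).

tan θ_B(1→2) = n₂/n₁ = tan 57.98° = 1.5991.
tan θ_B(2→3) = n₃/n₂ = tan 52.53° = 1.3046.
Multiplying, n₃/n₁ = 1.5991 × 1.3046 = 2.0862, and θ_B(1→3) = arctan 2.0862 = 64.39°.

θ_B ≈ 64.39°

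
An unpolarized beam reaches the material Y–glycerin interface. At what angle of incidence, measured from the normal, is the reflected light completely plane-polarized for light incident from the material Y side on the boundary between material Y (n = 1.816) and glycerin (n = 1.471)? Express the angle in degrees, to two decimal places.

θ_B ≈ 39.01°

Here n₂/n₁ = 1.471/1.816 = 0.8100, and Brewster's law gives tan θ_B = n₂/n₁.
θ_B = arctan(0.8100) = 39.01°.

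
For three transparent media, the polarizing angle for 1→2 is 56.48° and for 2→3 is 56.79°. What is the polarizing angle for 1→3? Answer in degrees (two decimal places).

θ_B ≈ 66.56°

Each Brewster angle gives a ratio: n₂/n₁ = tan 56.48° = 1.5097, n₃/n₂ = tan 56.79° = 1.5276.
n₃/n₁ = 2.3062. Then tan θ_B(1→3) = n₃/n₁, so θ_B(1→3) = arctan(2.3062) = 66.56°.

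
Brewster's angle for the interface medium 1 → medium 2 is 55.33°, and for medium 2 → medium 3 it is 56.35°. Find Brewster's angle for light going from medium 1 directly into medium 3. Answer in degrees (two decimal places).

θ_B ≈ 65.28°

Each Brewster angle gives a ratio: n₂/n₁ = tan 55.33° = 1.4458, n₃/n₂ = tan 56.35° = 1.5023.
n₃/n₁ = 2.1720. Then tan θ_B(1→3) = n₃/n₁, so θ_B(1→3) = arctan(2.1720) = 65.28°.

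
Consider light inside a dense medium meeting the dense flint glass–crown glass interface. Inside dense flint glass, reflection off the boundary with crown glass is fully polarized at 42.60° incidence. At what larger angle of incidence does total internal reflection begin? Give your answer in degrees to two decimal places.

tan θ_B = n₂/n₁ = tan 42.60° = 0.9195.
Total internal reflection: sin θ_c = n₂/n₁ = 0.9195.
θ_c = arcsin(0.9195) = 66.86°.

θ_c ≈ 66.86°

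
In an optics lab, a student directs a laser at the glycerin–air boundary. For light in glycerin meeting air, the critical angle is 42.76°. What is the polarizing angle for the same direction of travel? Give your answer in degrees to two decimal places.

sin θ_c = n₂/n₁, so n₂/n₁ = sin 42.76° = 0.6789.
Brewster: tan θ_B = n₂/n₁ = 0.6789.
θ_B = arctan(0.6789) = 34.17°.

θ_B ≈ 34.17°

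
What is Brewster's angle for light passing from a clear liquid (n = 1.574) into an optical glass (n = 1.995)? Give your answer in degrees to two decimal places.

The reflected p-component vanishes when tan θ_B = n₂/n₁.
tan θ_B = n₂/n₁ = 1.995/1.574 = 1.2675.
So θ_B = arctan 1.2675 = 51.73°.

θ_B ≈ 51.73°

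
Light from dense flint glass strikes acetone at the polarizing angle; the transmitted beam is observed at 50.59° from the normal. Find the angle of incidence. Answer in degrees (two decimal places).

At Brewster's angle the reflected and refracted rays are perpendicular, so θ_B + θ_t = 90°.
So θ_B = 90° − θ_t = 90° − 50.59° = 39.41°.

θ_B ≈ 39.41°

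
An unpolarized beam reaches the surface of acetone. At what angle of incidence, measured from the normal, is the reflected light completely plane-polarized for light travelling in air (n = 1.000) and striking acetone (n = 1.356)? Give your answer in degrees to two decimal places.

θ_B ≈ 53.59°

Brewster's condition: tan θ_B = n₂/n₁ = 1.356/1.000 = 1.3560.
θ_B = arctan(1.3560) = 53.59°.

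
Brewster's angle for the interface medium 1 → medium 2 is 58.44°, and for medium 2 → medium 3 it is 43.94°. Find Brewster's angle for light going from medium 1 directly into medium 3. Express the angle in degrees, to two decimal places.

θ_B ≈ 57.49°

n₂/n₁ = tan 58.44° = 1.6280 and n₃/n₂ = tan 43.94° = 0.9637.
Multiplying, n₃/n₁ = 1.6280 × 0.9637 = 1.5689, and θ_B(1→3) = arctan 1.5689 = 57.49°.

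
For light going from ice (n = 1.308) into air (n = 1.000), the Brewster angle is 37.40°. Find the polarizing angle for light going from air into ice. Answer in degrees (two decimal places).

Reversing the direction swaps n₁ and n₂, so tan θ_B' = 1/tan θ_B and θ_B' = 90° − θ_B.
Hence θ_B' = 90° − 37.40° = 52.60°.

θ_B' ≈ 52.60°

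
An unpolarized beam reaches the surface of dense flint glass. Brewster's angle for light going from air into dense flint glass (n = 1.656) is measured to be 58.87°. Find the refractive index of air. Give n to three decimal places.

n ≈ 1.000

Brewster's law: tan θ_B = n₂/n₁ (light incident in air, refracted into dense flint glass).
n₁ = n₂ / tan θ_B = 1.656 / tan 58.87° = 1.000.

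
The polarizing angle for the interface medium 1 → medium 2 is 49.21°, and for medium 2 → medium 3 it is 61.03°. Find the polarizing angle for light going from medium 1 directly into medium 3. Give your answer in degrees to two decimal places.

Each Brewster angle gives a ratio: n₂/n₁ = tan 49.21° = 1.1589, n₃/n₂ = tan 61.03° = 1.8063.
n₃/n₁ = 2.0933. Then tan θ_B(1→3) = n₃/n₁, so θ_B(1→3) = arctan(2.0933) = 64.47°.

θ_B ≈ 64.47°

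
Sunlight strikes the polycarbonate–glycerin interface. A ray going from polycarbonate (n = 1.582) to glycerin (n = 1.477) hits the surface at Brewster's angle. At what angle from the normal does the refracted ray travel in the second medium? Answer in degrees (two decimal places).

θ_B = arctan(n₂/n₁) = arctan(1.477/1.582) = 43.03°.
The refracted ray is perpendicular to the reflected ray, so θ_t = 90° − θ_B = 46.97°.

θ_t ≈ 46.97°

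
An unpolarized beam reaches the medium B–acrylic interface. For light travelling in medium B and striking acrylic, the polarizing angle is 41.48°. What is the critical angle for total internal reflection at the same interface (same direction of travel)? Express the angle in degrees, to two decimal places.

θ_c ≈ 62.14°

tan θ_B = n₂/n₁ = tan 41.48° = 0.8841.
Total internal reflection: sin θ_c = n₂/n₁ = 0.8841.
θ_c = arcsin(0.8841) = 62.14°.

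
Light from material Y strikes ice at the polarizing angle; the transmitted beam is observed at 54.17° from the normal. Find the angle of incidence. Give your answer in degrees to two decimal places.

At Brewster's angle the reflected and refracted rays are perpendicular, so θ_B + θ_t = 90°.
So θ_B = 90° − θ_t = 90° − 54.17° = 35.83°.

θ_B ≈ 35.83°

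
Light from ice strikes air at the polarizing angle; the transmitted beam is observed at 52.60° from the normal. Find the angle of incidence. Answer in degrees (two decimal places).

θ_B ≈ 37.40°

Since the reflected and refracted rays are at right angles at the polarizing angle, θ_B + θ_t = 90°.
So θ_B = 90° − θ_t = 90° − 52.60° = 37.40°.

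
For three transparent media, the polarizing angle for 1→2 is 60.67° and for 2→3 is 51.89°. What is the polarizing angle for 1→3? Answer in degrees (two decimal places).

tan θ_B(1→2) = n₂/n₁ = tan 60.67° = 1.7798.
tan θ_B(2→3) = n₃/n₂ = tan 51.89° = 1.2749.
n₃/n₁ = 2.2690. Then tan θ_B(1→3) = n₃/n₁, so θ_B(1→3) = arctan(2.2690) = 66.22°.

θ_B ≈ 66.22°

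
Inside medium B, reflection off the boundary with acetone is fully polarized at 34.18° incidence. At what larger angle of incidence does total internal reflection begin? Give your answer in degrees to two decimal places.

θ_c ≈ 42.77°

tan θ_B = n₂/n₁ = tan 34.18° = 0.6791.
Total internal reflection: sin θ_c = n₂/n₁ = 0.6791.
θ_c = arcsin(0.6791) = 42.77°.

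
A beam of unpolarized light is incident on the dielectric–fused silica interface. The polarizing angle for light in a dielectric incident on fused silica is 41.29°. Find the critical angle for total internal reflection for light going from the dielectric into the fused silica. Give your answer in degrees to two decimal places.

n₂/n₁ = tan 41.29° = 0.8782; the critical angle satisfies sin θ_c = n₂/n₁.
θ_c = arcsin(0.8782) = 61.43°.

θ_c ≈ 61.43°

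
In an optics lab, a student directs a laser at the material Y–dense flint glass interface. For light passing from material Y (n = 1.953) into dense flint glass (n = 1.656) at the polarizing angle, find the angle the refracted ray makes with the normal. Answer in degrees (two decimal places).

θ_B = arctan(n₂/n₁) = arctan(1.656/1.953) = 40.30°.
Since θ_B + θ_t = 90° at Brewster incidence, θ_t = 90° − 40.30° = 49.70°.

θ_t ≈ 49.70°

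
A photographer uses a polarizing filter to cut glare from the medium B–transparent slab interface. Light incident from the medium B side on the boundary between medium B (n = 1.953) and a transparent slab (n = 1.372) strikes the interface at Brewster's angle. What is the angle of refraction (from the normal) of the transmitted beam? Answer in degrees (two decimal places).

θ_t ≈ 54.91°

θ_B = arctan(n₂/n₁) = arctan(1.372/1.953) = 35.09°.
Since θ_B + θ_t = 90° at Brewster incidence, θ_t = 90° − 35.09° = 54.91°.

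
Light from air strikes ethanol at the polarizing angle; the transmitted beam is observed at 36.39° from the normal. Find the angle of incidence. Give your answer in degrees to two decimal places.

Since the reflected and refracted rays are at right angles at the polarizing angle, θ_B + θ_t = 90°.
So θ_B = 90° − θ_t = 90° − 36.39° = 53.61°.

θ_B ≈ 53.61°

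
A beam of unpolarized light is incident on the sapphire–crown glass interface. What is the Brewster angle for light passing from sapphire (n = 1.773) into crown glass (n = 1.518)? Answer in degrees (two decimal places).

θ_B ≈ 40.57°

tan θ_B = n₂/n₁ = 1.518/1.773 = 0.8562.
So θ_B = arctan 0.8562 = 40.57°.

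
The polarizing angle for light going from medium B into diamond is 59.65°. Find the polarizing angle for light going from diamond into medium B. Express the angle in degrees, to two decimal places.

θ_B' ≈ 30.35°

The two Brewster angles are complementary: θ_B' = 90° − θ_B = 90° − 59.65° = 30.35°.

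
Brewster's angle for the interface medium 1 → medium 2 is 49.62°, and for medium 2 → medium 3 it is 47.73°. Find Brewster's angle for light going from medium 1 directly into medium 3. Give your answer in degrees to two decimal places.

θ_B ≈ 52.29°

n₂/n₁ = tan 49.62° = 1.1758 and n₃/n₂ = tan 47.73° = 1.1001.
So n₃/n₁ = (n₂/n₁)(n₃/n₂) = 1.1758 × 1.1001 = 1.2936.
θ_B(1→3) = arctan(1.2936) = 52.29°.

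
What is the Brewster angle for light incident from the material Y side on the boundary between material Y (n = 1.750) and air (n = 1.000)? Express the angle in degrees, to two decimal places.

θ_B ≈ 29.74°

Here n₂/n₁ = 1.000/1.750 = 0.5714, and Brewster's law gives tan θ_B = n₂/n₁. Taking the arctangent, θ_B = 29.74°.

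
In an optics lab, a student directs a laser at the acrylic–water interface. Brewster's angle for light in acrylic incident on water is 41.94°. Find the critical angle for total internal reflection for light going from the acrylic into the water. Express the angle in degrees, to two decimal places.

θ_c ≈ 63.96°

tan θ_B = n₂/n₁ = tan 41.94° = 0.8985.
Total internal reflection: sin θ_c = n₂/n₁ = 0.8985.
θ_c = arcsin(0.8985) = 63.96°.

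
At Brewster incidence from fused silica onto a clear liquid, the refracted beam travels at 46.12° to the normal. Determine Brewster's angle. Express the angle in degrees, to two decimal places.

At Brewster's angle the reflected and refracted rays are perpendicular, so θ_B + θ_t = 90°.
θ_B = 90° − 46.12° = 43.88°.

θ_B ≈ 43.88°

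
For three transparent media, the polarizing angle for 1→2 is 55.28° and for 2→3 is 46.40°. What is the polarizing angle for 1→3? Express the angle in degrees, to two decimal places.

θ_B ≈ 56.58°

Each Brewster angle gives a ratio: n₂/n₁ = tan 55.28° = 1.4431, n₃/n₂ = tan 46.40° = 1.0501.
n₃/n₁ = 1.5154. Then tan θ_B(1→3) = n₃/n₁, so θ_B(1→3) = arctan(1.5154) = 56.58°.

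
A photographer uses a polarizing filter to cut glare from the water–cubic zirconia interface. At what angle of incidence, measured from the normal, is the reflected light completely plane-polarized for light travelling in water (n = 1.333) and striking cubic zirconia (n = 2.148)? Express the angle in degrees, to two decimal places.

Brewster's condition: tan θ_B = n₂/n₁ = 2.148/1.333 = 1.6114.
So θ_B = arctan 1.6114 = 58.18°.

θ_B ≈ 58.18°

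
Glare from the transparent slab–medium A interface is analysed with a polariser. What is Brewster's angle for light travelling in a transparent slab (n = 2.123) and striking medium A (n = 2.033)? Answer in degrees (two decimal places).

The reflected p-component vanishes when tan θ_B = n₂/n₁.
tan θ_B = n₂/n₁ = 2.033/2.123 = 0.9576. Taking the arctangent, θ_B = 43.76°.

θ_B ≈ 43.76°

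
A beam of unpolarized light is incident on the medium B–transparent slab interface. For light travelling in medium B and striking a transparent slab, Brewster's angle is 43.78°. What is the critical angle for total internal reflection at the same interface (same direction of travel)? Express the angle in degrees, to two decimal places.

θ_c ≈ 73.39°

From Brewster, n₂/n₁ = tan θ_B = tan 43.78° = 0.9583.
Then sin θ_c = n₂/n₁ = 0.9583, so θ_c = arcsin 0.9583 = 73.39°.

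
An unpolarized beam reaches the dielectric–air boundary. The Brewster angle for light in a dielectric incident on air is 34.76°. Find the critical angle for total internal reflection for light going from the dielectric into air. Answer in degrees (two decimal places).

θ_c ≈ 43.95°

From Brewster, n₂/n₁ = tan θ_B = tan 34.76° = 0.6940.
Then sin θ_c = n₂/n₁ = 0.6940, so θ_c = arcsin 0.6940 = 43.95°.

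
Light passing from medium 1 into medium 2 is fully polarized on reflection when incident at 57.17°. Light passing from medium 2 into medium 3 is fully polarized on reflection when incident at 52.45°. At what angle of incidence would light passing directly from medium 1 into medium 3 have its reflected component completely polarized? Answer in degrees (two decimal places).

θ_B ≈ 63.62°

Each Brewster angle gives a ratio: n₂/n₁ = tan 57.17° = 1.5499, n₃/n₂ = tan 52.45° = 1.3009.
So n₃/n₁ = (n₂/n₁)(n₃/n₂) = 1.5499 × 1.3009 = 2.0162.
θ_B(1→3) = arctan(2.0162) = 63.62°.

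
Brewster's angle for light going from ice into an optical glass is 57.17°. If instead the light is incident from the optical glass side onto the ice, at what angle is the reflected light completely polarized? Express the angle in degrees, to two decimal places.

Reversing the direction swaps n₁ and n₂, so tan θ_B' = 1/tan θ_B and θ_B' = 90° − θ_B.
Hence θ_B' = 90° − 57.17° = 32.83°.

θ_B' ≈ 32.83°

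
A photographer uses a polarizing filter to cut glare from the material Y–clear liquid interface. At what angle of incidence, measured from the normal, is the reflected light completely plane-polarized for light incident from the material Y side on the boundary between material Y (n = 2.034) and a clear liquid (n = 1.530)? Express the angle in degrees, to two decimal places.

θ_B ≈ 36.95°

The reflected p-component vanishes when tan θ_B = n₂/n₁.
tan θ_B = n₂/n₁ = 1.530/2.034 = 0.7522. Taking the arctangent, θ_B = 36.95°.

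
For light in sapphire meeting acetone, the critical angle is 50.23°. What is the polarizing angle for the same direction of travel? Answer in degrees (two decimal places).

θ_B ≈ 37.55°

sin θ_c = n₂/n₁, so n₂/n₁ = sin 50.23° = 0.7686.
Brewster: tan θ_B = n₂/n₁ = 0.7686.
θ_B = arctan(0.7686) = 37.55°.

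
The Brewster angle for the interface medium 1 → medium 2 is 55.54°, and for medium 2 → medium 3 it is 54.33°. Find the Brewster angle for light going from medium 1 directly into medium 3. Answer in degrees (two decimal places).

θ_B ≈ 63.78°

n₂/n₁ = tan 55.54° = 1.4572 and n₃/n₂ = tan 54.33° = 1.3932.
n₃/n₁ = 2.0301. Then tan θ_B(1→3) = n₃/n₁, so θ_B(1→3) = arctan(2.0301) = 63.78°.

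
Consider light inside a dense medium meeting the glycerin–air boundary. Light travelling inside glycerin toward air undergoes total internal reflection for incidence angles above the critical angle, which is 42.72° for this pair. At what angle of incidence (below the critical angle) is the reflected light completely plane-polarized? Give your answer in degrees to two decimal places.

θ_B ≈ 34.15°

sin θ_c = n₂/n₁, so n₂/n₁ = sin 42.72° = 0.6784.
Brewster: tan θ_B = n₂/n₁ = 0.6784.
θ_B = arctan(0.6784) = 34.15°.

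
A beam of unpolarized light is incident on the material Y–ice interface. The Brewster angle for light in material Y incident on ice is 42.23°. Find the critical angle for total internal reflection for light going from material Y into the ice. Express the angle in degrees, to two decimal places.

tan θ_B = n₂/n₁ = tan 42.23° = 0.9077.
Total internal reflection: sin θ_c = n₂/n₁ = 0.9077.
θ_c = arcsin(0.9077) = 65.19°.

θ_c ≈ 65.19°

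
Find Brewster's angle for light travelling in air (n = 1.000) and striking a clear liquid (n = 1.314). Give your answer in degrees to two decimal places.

tan θ_B = n₂/n₁ = 1.314/1.000 = 1.3140.
So θ_B = arctan 1.3140 = 52.73°.

θ_B ≈ 52.73°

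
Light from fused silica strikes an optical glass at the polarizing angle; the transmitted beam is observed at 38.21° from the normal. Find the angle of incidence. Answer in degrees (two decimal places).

Brewster's condition makes the reflected and refracted beams perpendicular: θ_B + θ_t = 90°.
So θ_B = 90° − θ_t = 90° − 38.21° = 51.79°.

θ_B ≈ 51.79°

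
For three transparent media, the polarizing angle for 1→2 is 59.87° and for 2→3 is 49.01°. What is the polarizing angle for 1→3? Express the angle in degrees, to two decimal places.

θ_B ≈ 63.24°

tan θ_B(1→2) = n₂/n₁ = tan 59.87° = 1.7230.
tan θ_B(2→3) = n₃/n₂ = tan 49.01° = 1.1508.
So n₃/n₁ = (n₂/n₁)(n₃/n₂) = 1.7230 × 1.1508 = 1.9828.
θ_B(1→3) = arctan(1.9828) = 63.24°.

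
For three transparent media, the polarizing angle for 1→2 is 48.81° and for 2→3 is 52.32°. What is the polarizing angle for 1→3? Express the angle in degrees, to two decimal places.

θ_B ≈ 55.95°

tan θ_B(1→2) = n₂/n₁ = tan 48.81° = 1.1427.
tan θ_B(2→3) = n₃/n₂ = tan 52.32° = 1.2948.
n₃/n₁ = 1.4795. Then tan θ_B(1→3) = n₃/n₁, so θ_B(1→3) = arctan(1.4795) = 55.95°.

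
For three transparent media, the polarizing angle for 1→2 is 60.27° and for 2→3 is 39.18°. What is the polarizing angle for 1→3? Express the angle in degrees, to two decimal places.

Each Brewster angle gives a ratio: n₂/n₁ = tan 60.27° = 1.7511, n₃/n₂ = tan 39.18° = 0.8150.
So n₃/n₁ = (n₂/n₁)(n₃/n₂) = 1.7511 × 0.8150 = 1.4271.
θ_B(1→3) = arctan(1.4271) = 54.98°.

θ_B ≈ 54.98°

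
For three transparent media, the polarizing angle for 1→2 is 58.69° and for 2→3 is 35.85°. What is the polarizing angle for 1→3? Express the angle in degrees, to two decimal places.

n₂/n₁ = tan 58.69° = 1.6441 and n₃/n₂ = tan 35.85° = 0.7226.
Multiplying, n₃/n₁ = 1.6441 × 0.7226 = 1.1879, and θ_B(1→3) = arctan 1.1879 = 49.91°.

θ_B ≈ 49.91°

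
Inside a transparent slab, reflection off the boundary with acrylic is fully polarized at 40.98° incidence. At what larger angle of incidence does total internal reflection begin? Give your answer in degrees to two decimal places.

θ_c ≈ 60.30°

tan θ_B = n₂/n₁ = tan 40.98° = 0.8687.
Total internal reflection: sin θ_c = n₂/n₁ = 0.8687.
θ_c = arcsin(0.8687) = 60.30°.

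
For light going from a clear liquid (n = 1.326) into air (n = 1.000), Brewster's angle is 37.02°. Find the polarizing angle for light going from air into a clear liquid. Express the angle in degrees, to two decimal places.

Reversing the direction swaps n₁ and n₂, so tan θ_B' = 1/tan θ_B and θ_B' = 90° − θ_B.
Hence θ_B' = 90° − 37.02° = 52.98°.

θ_B' ≈ 52.98°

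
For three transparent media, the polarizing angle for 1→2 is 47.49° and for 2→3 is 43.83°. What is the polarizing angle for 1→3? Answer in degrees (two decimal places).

tan θ_B(1→2) = n₂/n₁ = tan 47.49° = 1.0909.
tan θ_B(2→3) = n₃/n₂ = tan 43.83° = 0.9600.
n₃/n₁ = 1.0473. Then tan θ_B(1→3) = n₃/n₁, so θ_B(1→3) = arctan(1.0473) = 46.32°.

θ_B ≈ 46.32°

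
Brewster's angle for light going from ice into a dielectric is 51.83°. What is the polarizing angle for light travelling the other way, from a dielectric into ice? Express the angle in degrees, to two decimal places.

tan θ_B' = n₁/n₂ = 1/tan θ_B, so θ_B' = 90° − θ_B.
θ_B' = 90° − 51.83° = 38.17°.

θ_B' ≈ 38.17°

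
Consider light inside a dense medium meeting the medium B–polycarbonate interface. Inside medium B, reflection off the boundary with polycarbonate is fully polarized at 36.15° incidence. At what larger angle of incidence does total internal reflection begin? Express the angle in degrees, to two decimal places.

From Brewster, n₂/n₁ = tan θ_B = tan 36.15° = 0.7306.
Then sin θ_c = n₂/n₁ = 0.7306, so θ_c = arcsin 0.7306 = 46.93°.

θ_c ≈ 46.93°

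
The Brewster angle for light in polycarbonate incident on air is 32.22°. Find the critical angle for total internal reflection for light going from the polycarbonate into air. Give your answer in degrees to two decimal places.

θ_c ≈ 39.07°

tan θ_B = n₂/n₁ = tan 32.22° = 0.6302.
Total internal reflection: sin θ_c = n₂/n₁ = 0.6302.
θ_c = arcsin(0.6302) = 39.07°.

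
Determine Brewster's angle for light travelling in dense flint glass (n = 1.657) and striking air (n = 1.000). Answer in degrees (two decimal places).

θ_B ≈ 31.11°

Brewster's condition: tan θ_B = n₂/n₁ = 1.000/1.657 = 0.6035.
θ_B = arctan(0.6035) = 31.11°.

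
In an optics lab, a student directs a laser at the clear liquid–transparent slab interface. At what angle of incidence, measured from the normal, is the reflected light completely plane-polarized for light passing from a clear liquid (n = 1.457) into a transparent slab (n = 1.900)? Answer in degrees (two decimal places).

θ_B ≈ 52.52°

At Brewster's angle the reflected and refracted rays are perpendicular, which with Snell's law gives tan θ_B = n₂/n₁.
Here n₂/n₁ = 1.900/1.457 = 1.3040, and Brewster's law gives tan θ_B = n₂/n₁.
So θ_B = arctan 1.3040 = 52.52°.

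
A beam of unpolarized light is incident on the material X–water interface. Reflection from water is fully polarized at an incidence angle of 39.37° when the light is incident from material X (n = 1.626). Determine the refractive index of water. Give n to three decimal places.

n ≈ 1.334

Brewster's law: tan θ_B = n₂/n₁ (light incident in material X, refracted into water).
n₂ = n₁ tan θ_B = 1.626 × tan 39.37° = 1.334.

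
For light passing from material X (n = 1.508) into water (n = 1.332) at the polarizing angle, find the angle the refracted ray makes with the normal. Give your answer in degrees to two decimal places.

tan θ_B = n₂/n₁ = 1.332/1.508 = 0.8833, so θ_B = 41.45°.
Since θ_B + θ_t = 90° at Brewster incidence, θ_t = 90° − 41.45° = 48.55°.

θ_t ≈ 48.55°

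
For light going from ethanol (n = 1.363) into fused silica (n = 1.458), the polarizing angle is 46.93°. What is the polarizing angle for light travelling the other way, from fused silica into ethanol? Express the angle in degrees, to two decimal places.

The two Brewster angles are complementary: θ_B' = 90° − θ_B = 90° − 46.93° = 43.07°.

θ_B' ≈ 43.07°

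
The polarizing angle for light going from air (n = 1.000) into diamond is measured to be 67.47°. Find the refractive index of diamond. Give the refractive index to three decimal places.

Full polarization of the reflected beam means tan θ_B = n₂/n₁, where n₁ is the incident medium (air).
n₂ = n₁ tan θ_B = 1.000 × tan 67.47° = 2.411.

n ≈ 2.411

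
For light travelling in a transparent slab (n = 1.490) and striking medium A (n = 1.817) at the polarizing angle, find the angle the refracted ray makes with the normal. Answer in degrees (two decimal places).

θ_t ≈ 39.35°

tan θ_B = n₂/n₁ = 1.817/1.490 = 1.2195, so θ_B = 50.65°.
The refracted ray is perpendicular to the reflected ray, so θ_t = 90° − θ_B = 39.35°.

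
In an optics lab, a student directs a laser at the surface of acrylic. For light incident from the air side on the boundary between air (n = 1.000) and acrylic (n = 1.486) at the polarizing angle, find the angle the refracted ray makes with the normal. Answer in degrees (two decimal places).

θ_B = arctan(n₂/n₁) = arctan(1.486/1.000) = 56.06°.
The refracted ray is perpendicular to the reflected ray, so θ_t = 90° − θ_B = 33.94°.

θ_t ≈ 33.94°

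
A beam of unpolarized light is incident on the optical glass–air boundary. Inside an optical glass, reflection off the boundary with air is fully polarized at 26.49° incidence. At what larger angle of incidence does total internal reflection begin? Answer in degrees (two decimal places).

From Brewster, n₂/n₁ = tan θ_B = tan 26.49° = 0.4984.
Then sin θ_c = n₂/n₁ = 0.4984, so θ_c = arcsin 0.4984 = 29.89°.

θ_c ≈ 29.89°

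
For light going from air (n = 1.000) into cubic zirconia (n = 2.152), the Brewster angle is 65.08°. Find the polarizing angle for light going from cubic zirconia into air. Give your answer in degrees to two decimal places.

θ_B' ≈ 24.92°

Reversing the direction swaps n₁ and n₂, so tan θ_B' = 1/tan θ_B and θ_B' = 90° − θ_B.
Hence θ_B' = 90° − 65.08° = 24.92°.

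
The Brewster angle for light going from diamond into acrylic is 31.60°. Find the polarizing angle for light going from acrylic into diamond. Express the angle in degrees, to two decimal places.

θ_B' ≈ 58.40°

Reversing the direction swaps n₁ and n₂, so tan θ_B' = 1/tan θ_B and θ_B' = 90° − θ_B.
Hence θ_B' = 90° − 31.60° = 58.40°.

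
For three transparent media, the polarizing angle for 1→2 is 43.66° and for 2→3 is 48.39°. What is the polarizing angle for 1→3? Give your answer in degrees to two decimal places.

n₂/n₁ = tan 43.66° = 0.9543 and n₃/n₂ = tan 48.39° = 1.1259.
So n₃/n₁ = (n₂/n₁)(n₃/n₂) = 0.9543 × 1.1259 = 1.0745.
θ_B(1→3) = arctan(1.0745) = 47.06°.

θ_B ≈ 47.06°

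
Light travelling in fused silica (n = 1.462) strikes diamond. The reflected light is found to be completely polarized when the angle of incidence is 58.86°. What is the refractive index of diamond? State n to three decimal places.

Full polarization of the reflected beam means tan θ_B = n₂/n₁, where n₁ is the incident medium (fused silica).
n₂ = n₁ tan θ_B = 1.462 × tan 58.86° = 2.420.

n ≈ 2.420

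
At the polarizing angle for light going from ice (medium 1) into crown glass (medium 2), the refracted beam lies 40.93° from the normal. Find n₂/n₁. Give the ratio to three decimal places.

θ_B + θ_t = 90°, so θ_B = 90° − 40.93° = 49.07°.
Then n₂/n₁ = tan θ_B = tan 49.07° = 1.153.

n₂/n₁ ≈ 1.153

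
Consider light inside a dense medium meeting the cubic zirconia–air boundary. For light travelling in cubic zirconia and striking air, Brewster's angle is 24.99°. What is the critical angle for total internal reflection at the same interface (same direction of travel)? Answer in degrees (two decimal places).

From Brewster, n₂/n₁ = tan θ_B = tan 24.99° = 0.4661.
Then sin θ_c = n₂/n₁ = 0.4661, so θ_c = arcsin 0.4661 = 27.78°.

θ_c ≈ 27.78°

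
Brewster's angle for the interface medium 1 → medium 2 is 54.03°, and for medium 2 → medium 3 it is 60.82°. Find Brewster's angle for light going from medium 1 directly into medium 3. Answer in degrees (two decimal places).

n₂/n₁ = tan 54.03° = 1.3779 and n₃/n₂ = tan 60.82° = 1.7908.
Multiplying, n₃/n₁ = 1.3779 × 1.7908 = 2.4675, and θ_B(1→3) = arctan 2.4675 = 67.94°.

θ_B ≈ 67.94°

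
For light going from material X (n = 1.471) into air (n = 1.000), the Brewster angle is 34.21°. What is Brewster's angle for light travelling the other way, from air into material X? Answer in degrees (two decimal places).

θ_B' ≈ 55.79°

Reversing the direction swaps n₁ and n₂, so tan θ_B' = 1/tan θ_B and θ_B' = 90° − θ_B.
Hence θ_B' = 90° − 34.21° = 55.79°.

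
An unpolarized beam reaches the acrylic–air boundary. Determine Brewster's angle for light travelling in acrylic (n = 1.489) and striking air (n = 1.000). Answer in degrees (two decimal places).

θ_B ≈ 33.88°

Here n₂/n₁ = 1.000/1.489 = 0.6716, and Brewster's law gives tan θ_B = n₂/n₁. Taking the arctangent, θ_B = 33.88°.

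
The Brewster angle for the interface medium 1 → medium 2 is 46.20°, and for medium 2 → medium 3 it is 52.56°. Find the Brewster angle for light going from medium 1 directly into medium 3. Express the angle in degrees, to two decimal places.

θ_B ≈ 53.71°

Each Brewster angle gives a ratio: n₂/n₁ = tan 46.20° = 1.0428, n₃/n₂ = tan 52.56° = 1.3061.
n₃/n₁ = 1.3619. Then tan θ_B(1→3) = n₃/n₁, so θ_B(1→3) = arctan(1.3619) = 53.71°.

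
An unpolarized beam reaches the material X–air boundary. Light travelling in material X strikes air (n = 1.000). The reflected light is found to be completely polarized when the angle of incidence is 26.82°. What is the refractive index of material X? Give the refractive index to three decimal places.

Brewster's law: tan θ_B = n₂/n₁ (light incident in material X, refracted into air).
n₁ = n₂ / tan θ_B = 1.000 / tan 26.82° = 1.978.

n ≈ 1.978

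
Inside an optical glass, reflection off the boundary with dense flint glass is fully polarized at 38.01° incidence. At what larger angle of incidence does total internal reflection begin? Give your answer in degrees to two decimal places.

θ_c ≈ 51.40°

tan θ_B = n₂/n₁ = tan 38.01° = 0.7816.
Total internal reflection: sin θ_c = n₂/n₁ = 0.7816.
θ_c = arcsin(0.7816) = 51.40°.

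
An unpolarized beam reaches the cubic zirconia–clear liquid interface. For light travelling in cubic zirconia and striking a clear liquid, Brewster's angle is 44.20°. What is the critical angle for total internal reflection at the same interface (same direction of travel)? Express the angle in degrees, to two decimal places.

From Brewster, n₂/n₁ = tan θ_B = tan 44.20° = 0.9725.
Then sin θ_c = n₂/n₁ = 0.9725, so θ_c = arcsin 0.9725 = 76.52°.

θ_c ≈ 76.52°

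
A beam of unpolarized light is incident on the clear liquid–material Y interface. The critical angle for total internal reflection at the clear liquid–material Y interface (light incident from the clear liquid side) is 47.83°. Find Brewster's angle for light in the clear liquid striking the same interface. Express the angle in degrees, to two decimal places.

θ_B ≈ 36.54°

At the critical angle sin θ_c = n₂/n₁, giving n₂/n₁ = sin 47.83° = 0.7412.
Then tan θ_B = n₂/n₁ = 0.7412, so θ_B = arctan 0.7412 = 36.54°.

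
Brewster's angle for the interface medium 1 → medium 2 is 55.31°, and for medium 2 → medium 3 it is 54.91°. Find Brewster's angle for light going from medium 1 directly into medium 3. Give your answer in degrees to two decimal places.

tan θ_B(1→2) = n₂/n₁ = tan 55.31° = 1.4447.
tan θ_B(2→3) = n₃/n₂ = tan 54.91° = 1.4234.
Multiplying, n₃/n₁ = 1.4447 × 1.4234 = 2.0564, and θ_B(1→3) = arctan 2.0564 = 64.07°.

θ_B ≈ 64.07°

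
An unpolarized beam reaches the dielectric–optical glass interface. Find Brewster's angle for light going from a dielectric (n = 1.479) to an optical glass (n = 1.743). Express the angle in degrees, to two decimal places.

The reflected p-component vanishes when tan θ_B = n₂/n₁.
Brewster's condition: tan θ_B = n₂/n₁ = 1.743/1.479 = 1.1785.
So θ_B = arctan 1.1785 = 49.68°.

θ_B ≈ 49.68°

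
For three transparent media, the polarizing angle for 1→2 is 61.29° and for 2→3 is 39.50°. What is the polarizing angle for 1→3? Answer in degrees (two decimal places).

tan θ_B(1→2) = n₂/n₁ = tan 61.29° = 1.8258.
tan θ_B(2→3) = n₃/n₂ = tan 39.50° = 0.8243.
n₃/n₁ = 1.5051. Then tan θ_B(1→3) = n₃/n₁, so θ_B(1→3) = arctan(1.5051) = 56.40°.

θ_B ≈ 56.40°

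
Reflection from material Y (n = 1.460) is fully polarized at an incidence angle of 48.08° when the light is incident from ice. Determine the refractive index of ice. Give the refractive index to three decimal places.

n ≈ 1.311

Full polarization of the reflected beam means tan θ_B = n₂/n₁, where n₁ is the incident medium (ice).
n₁ = n₂ / tan θ_B = 1.460 / tan 48.08° = 1.311.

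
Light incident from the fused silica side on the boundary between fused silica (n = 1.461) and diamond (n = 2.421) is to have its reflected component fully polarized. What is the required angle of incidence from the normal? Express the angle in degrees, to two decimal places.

tan θ_B = n₂/n₁ = 2.421/1.461 = 1.6571.
θ_B = arctan(1.6571) = 58.89°.

θ_B ≈ 58.89°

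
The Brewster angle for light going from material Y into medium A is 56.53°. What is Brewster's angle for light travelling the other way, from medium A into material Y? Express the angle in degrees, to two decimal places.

The two Brewster angles are complementary: θ_B' = 90° − θ_B = 90° − 56.53° = 33.47°.

θ_B' ≈ 33.47°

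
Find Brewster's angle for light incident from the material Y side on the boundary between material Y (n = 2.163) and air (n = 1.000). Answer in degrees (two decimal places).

Brewster's condition: tan θ_B = n₂/n₁ = 1.000/2.163 = 0.4623. Taking the arctangent, θ_B = 24.81°.

θ_B ≈ 24.81°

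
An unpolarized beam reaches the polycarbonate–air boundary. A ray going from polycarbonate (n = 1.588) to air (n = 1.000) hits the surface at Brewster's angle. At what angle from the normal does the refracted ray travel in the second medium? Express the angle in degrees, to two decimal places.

θ_t ≈ 57.80°

θ_B = arctan(n₂/n₁) = arctan(1.000/1.588) = 32.20°.
At Brewster's angle the reflected and refracted rays are perpendicular, so θ_t = 90° − θ_B = 90° − 32.20° = 57.80°.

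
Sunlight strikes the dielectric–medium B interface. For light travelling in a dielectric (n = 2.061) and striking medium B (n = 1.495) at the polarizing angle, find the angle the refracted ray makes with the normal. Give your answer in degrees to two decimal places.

θ_t ≈ 54.04°

First find Brewster's angle: tan θ_B = 1.495/2.061 = 0.7254, giving θ_B = 35.96°.
Since θ_B + θ_t = 90° at Brewster incidence, θ_t = 90° − 35.96° = 54.04°.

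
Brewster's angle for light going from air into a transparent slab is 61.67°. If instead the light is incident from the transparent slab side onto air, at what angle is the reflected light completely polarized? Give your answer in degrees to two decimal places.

θ_B' ≈ 28.33°

The two Brewster angles are complementary: θ_B' = 90° − θ_B = 90° − 61.67° = 28.33°.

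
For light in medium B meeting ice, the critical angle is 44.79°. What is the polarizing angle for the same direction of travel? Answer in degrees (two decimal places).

θ_B ≈ 35.17°

n₂/n₁ = sin θ_c = sin 44.79° = 0.7045.
tan θ_B equals the same ratio, so θ_B = arctan(0.7045) = 35.17°.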